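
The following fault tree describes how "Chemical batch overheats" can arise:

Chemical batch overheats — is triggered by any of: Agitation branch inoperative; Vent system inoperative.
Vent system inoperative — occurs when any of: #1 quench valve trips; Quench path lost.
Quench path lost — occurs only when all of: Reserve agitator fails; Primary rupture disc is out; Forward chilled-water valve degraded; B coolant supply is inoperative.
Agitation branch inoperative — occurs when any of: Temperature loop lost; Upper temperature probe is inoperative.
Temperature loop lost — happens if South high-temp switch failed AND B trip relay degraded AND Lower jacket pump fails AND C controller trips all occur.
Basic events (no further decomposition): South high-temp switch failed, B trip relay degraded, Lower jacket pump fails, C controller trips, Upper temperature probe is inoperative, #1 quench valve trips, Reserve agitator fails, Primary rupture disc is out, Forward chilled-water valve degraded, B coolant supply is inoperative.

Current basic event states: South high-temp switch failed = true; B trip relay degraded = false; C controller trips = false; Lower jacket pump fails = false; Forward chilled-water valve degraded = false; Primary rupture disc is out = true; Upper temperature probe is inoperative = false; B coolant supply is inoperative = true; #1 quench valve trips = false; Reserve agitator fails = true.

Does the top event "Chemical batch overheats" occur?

No

Temperature loop lost [AND]: South high-temp switch failed=occurs, B trip relay degraded=not, Lower jacket pump fails=not, C controller trips=not → not all inputs occur → does not occur.
Agitation branch inoperative [OR]: Temperature loop lost=not, Upper temperature probe is inoperative=not → no input occurs → does not occur.
Quench path lost [AND]: Reserve agitator fails=occurs, Primary rupture disc is out=occurs, Forward chilled-water valve degraded=not, B coolant supply is inoperative=occurs → not all inputs occur → does not occur.
Vent system inoperative [OR]: #1 quench valve trips=not, Quench path lost=not → no input occurs → does not occur.
Chemical batch overheats [OR]: Agitation branch inoperative=not, Vent system inoperative=not → no input occurs → does not occur.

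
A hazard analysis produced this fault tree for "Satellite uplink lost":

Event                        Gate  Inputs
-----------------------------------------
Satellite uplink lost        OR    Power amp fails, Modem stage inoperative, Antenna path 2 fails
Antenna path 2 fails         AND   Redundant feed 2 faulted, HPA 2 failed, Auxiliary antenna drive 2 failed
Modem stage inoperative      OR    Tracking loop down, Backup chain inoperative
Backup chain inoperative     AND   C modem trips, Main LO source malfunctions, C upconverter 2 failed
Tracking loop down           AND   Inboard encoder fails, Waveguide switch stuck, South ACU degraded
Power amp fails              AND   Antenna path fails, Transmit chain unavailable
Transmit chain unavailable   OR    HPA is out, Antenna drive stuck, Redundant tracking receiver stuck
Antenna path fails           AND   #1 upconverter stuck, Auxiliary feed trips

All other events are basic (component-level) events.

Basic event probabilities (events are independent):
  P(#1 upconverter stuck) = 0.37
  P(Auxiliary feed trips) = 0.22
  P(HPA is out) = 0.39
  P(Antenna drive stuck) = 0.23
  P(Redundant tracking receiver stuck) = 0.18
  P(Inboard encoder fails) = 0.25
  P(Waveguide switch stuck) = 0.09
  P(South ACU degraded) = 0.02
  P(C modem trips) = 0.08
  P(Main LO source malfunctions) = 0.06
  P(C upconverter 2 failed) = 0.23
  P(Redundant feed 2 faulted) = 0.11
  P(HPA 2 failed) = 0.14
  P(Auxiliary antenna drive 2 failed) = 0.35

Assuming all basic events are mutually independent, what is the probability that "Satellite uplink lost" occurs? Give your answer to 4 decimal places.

P(Antenna path fails) [AND] = 0.37 × 0.22 = 0.081400
P(Transmit chain unavailable) [OR] = 1 − (1−0.39) × (1−0.23) × (1−0.18) = 0.614846
P(Power amp fails) [AND] = 0.081400 × 0.614846 = 0.050048
P(Tracking loop down) [AND] = 0.25 × 0.09 × 0.02 = 0.000450
P(Backup chain inoperative) [AND] = 0.08 × 0.06 × 0.23 = 0.001104
P(Modem stage inoperative) [OR] = 1 − (1−0.000450) × (1−0.001104) = 0.001554
P(Antenna path 2 fails) [AND] = 0.11 × 0.14 × 0.35 = 0.005390
P(Satellite uplink lost) [OR] = 1 − (1−0.050048) × (1−0.001554) × (1−0.005390) = 0.056637
Rounded to 4 decimal places: P(Satellite uplink lost) ≈ 0.0566.

0.0566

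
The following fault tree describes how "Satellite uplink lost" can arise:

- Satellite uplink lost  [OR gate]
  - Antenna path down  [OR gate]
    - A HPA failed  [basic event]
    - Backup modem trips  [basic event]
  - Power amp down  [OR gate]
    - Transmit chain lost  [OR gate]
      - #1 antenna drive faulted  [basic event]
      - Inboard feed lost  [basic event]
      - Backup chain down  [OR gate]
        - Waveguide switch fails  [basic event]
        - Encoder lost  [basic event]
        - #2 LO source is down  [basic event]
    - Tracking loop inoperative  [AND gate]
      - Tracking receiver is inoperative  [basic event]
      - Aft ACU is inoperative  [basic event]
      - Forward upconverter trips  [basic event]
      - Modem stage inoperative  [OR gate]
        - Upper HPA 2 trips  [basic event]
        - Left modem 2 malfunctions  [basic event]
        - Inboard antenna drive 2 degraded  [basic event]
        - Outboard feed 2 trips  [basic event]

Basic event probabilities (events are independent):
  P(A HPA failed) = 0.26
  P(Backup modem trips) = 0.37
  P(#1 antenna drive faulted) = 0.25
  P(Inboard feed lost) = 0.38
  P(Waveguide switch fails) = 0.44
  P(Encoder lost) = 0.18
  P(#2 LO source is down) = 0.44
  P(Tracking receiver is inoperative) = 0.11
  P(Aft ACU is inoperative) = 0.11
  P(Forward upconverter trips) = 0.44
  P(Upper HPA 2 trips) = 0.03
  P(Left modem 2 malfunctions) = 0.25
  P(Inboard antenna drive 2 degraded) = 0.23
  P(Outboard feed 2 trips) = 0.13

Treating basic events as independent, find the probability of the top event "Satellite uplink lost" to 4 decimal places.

P(Antenna path down) [OR] = 1 − (1−0.26) × (1−0.37) = 0.533800
P(Backup chain down) [OR] = 1 − (1−0.44) × (1−0.18) × (1−0.44) = 0.742848
P(Transmit chain lost) [OR] = 1 − (1−0.25) × (1−0.38) × (1−0.742848) = 0.880424
P(Modem stage inoperative) [OR] = 1 − (1−0.03) × (1−0.25) × (1−0.23) × (1−0.13) = 0.512648
P(Tracking loop inoperative) [AND] = 0.11 × 0.11 × 0.44 × 0.512648 = 0.002729
P(Power amp down) [OR] = 1 − (1−0.880424) × (1−0.002729) = 0.880750
P(Satellite uplink lost) [OR] = 1 − (1−0.533800) × (1−0.880750) = 0.944406
Rounded to 4 decimal places: P(Satellite uplink lost) ≈ 0.9444.

0.9444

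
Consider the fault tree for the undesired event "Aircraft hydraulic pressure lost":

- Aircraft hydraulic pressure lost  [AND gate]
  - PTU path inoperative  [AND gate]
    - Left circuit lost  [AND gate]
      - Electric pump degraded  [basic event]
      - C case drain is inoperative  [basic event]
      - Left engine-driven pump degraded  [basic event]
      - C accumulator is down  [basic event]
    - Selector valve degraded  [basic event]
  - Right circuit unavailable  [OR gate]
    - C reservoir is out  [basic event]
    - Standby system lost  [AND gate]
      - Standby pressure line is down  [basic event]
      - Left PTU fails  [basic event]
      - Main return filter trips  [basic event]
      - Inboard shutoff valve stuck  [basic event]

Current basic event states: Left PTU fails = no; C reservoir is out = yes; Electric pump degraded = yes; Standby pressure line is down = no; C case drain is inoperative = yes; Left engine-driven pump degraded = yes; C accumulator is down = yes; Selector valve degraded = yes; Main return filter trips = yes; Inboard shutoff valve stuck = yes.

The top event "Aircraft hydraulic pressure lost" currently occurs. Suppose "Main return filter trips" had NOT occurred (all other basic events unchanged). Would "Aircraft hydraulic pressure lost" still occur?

Yes

Counterfactual: set "Main return filter trips" to not occurred.
Left circuit lost [AND]: Electric pump degraded=occurs, C case drain is inoperative=occurs, Left engine-driven pump degraded=occurs, C accumulator is down=occurs → all inputs occur → occurs.
PTU path inoperative [AND]: Left circuit lost=occurs, Selector valve degraded=occurs → all inputs occur → occurs.
Standby system lost [AND]: Standby pressure line is down=not, Left PTU fails=not, Main return filter trips=not, Inboard shutoff valve stuck=occurs → not all inputs occur → does not occur.
Right circuit unavailable [OR]: C reservoir is out=occurs, Standby system lost=not → at least one input occurs → occurs.
Aircraft hydraulic pressure lost [AND]: PTU path inoperative=occurs, Right circuit unavailable=occurs → all inputs occur → occurs.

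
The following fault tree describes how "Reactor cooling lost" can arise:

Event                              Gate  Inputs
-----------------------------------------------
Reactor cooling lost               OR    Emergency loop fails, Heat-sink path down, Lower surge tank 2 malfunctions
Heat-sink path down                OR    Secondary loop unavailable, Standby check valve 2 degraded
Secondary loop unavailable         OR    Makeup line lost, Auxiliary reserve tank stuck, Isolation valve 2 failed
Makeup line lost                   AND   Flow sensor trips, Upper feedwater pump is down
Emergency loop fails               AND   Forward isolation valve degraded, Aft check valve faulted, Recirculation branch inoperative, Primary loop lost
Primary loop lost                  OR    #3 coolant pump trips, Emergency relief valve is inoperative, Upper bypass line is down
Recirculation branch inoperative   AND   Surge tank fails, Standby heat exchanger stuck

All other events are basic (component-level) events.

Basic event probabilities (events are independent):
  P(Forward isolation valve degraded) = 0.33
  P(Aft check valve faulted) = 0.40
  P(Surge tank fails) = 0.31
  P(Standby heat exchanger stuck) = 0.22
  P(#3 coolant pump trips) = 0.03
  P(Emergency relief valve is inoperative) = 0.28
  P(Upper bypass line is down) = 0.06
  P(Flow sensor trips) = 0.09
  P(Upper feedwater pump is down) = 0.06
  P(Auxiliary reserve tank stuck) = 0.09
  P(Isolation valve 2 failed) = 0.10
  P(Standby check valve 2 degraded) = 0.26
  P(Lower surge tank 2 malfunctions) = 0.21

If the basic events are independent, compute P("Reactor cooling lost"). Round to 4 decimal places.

0.5253

P(Recirculation branch inoperative) [AND] = 0.31 × 0.22 = 0.068200
P(Primary loop lost) [OR] = 1 − (1−0.03) × (1−0.28) × (1−0.06) = 0.343504
P(Emergency loop fails) [AND] = 0.33 × 0.40 × 0.068200 × 0.343504 = 0.003092
P(Makeup line lost) [AND] = 0.09 × 0.06 = 0.005400
P(Secondary loop unavailable) [OR] = 1 − (1−0.005400) × (1−0.09) × (1−0.10) = 0.185423
P(Heat-sink path down) [OR] = 1 − (1−0.185423) × (1−0.26) = 0.397213
P(Reactor cooling lost) [OR] = 1 − (1−0.003092) × (1−0.397213) × (1−0.21) = 0.525271
Rounded to 4 decimal places: P(Reactor cooling lost) ≈ 0.5253.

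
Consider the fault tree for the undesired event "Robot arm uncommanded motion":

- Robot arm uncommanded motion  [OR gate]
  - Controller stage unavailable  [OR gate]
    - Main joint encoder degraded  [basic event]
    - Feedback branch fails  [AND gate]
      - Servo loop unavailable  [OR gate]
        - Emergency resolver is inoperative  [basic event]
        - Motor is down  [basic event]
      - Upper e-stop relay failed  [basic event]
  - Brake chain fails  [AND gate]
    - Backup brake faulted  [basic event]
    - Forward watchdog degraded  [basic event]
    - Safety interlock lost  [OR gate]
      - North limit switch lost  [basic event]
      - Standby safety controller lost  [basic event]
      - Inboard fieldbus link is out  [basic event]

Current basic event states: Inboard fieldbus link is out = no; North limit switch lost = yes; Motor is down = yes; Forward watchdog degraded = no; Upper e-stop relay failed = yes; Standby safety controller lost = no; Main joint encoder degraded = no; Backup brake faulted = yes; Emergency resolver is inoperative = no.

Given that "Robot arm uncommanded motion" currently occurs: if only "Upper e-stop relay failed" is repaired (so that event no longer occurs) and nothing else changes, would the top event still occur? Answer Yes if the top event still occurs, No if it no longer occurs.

No

Counterfactual: set "Upper e-stop relay failed" to not occurred.
Servo loop unavailable [OR]: Emergency resolver is inoperative=not, Motor is down=occurs → at least one input occurs → occurs.
Feedback branch fails [AND]: Servo loop unavailable=occurs, Upper e-stop relay failed=not → not all inputs occur → does not occur.
Controller stage unavailable [OR]: Main joint encoder degraded=not, Feedback branch fails=not → no input occurs → does not occur.
Safety interlock lost [OR]: North limit switch lost=occurs, Standby safety controller lost=not, Inboard fieldbus link is out=not → at least one input occurs → occurs.
Brake chain fails [AND]: Backup brake faulted=occurs, Forward watchdog degraded=not, Safety interlock lost=occurs → not all inputs occur → does not occur.
Robot arm uncommanded motion [OR]: Controller stage unavailable=not, Brake chain fails=not → no input occurs → does not occur.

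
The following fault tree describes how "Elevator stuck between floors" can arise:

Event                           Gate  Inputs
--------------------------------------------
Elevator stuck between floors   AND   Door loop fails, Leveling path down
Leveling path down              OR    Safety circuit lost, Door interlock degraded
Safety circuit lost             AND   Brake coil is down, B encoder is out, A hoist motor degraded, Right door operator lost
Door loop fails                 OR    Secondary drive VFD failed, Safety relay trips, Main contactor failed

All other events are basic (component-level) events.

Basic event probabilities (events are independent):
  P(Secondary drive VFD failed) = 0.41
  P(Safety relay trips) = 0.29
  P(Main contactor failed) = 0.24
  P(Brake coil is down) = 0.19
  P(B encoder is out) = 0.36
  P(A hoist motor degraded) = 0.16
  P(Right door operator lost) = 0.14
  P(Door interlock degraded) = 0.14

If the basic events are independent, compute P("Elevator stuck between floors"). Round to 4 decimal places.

0.0963

P(Door loop fails) [OR] = 1 − (1−0.41) × (1−0.29) × (1−0.24) = 0.681636
P(Safety circuit lost) [AND] = 0.19 × 0.36 × 0.16 × 0.14 = 0.001532
P(Leveling path down) [OR] = 1 − (1−0.001532) × (1−0.14) = 0.141318
P(Elevator stuck between floors) [AND] = 0.681636 × 0.141318 = 0.096327
Rounded to 4 decimal places: P(Elevator stuck between floors) ≈ 0.0963.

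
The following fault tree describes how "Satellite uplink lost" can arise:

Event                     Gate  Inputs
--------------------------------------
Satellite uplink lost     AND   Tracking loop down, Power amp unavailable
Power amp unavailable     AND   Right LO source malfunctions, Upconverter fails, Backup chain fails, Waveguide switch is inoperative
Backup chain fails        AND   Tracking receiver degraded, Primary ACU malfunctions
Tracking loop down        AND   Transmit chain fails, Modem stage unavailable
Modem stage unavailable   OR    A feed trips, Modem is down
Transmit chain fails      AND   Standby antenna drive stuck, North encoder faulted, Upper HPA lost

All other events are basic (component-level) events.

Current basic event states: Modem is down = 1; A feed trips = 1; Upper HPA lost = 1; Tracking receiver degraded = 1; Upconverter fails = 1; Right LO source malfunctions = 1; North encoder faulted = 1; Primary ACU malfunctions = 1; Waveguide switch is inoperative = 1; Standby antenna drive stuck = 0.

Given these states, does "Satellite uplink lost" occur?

Transmit chain fails [AND]: Standby antenna drive stuck=not, North encoder faulted=occurs, Upper HPA lost=occurs → not all inputs occur → does not occur.
Modem stage unavailable [OR]: A feed trips=occurs, Modem is down=occurs → at least one input occurs → occurs.
Tracking loop down [AND]: Transmit chain fails=not, Modem stage unavailable=occurs → not all inputs occur → does not occur.
Backup chain fails [AND]: Tracking receiver degraded=occurs, Primary ACU malfunctions=occurs → all inputs occur → occurs.
Power amp unavailable [AND]: Right LO source malfunctions=occurs, Upconverter fails=occurs, Backup chain fails=occurs, Waveguide switch is inoperative=occurs → all inputs occur → occurs.
Satellite uplink lost [AND]: Tracking loop down=not, Power amp unavailable=occurs → not all inputs occur → does not occur.

No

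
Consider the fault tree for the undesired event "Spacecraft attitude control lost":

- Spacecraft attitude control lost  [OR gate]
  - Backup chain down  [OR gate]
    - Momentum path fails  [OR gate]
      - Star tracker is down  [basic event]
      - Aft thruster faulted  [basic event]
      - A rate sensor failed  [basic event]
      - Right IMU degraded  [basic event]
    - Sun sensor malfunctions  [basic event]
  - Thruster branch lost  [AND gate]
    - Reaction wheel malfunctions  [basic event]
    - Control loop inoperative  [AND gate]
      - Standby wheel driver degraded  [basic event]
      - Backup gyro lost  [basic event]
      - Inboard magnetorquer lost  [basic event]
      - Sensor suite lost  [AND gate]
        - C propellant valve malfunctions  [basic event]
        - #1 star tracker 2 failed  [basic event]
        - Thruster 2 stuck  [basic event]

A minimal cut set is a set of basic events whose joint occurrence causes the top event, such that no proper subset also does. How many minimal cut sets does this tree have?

Momentum path fails [OR]: union of children's cut sets → 4 cut set(s).
Backup chain down [OR]: union of children's cut sets → 5 cut set(s).
Sensor suite lost [AND]: one cut set from each child combined → 1 × 1 × 1 = 1 cut set(s).
Control loop inoperative [AND]: one cut set from each child combined → 1 × 1 × 1 × 1 = 1 cut set(s).
Thruster branch lost [AND]: one cut set from each child combined → 1 × 1 = 1 cut set(s).
Spacecraft attitude control lost [OR]: union of children's cut sets → 6 cut set(s).
Minimal cut sets: {Star tracker is down}; {Aft thruster faulted}; {A rate sensor failed}; {Right IMU degraded}; {Sun sensor malfunctions}; {#1 star tracker 2 failed, Backup gyro lost, C propellant valve malfunctions, Inboard magnetorquer lost, Reaction wheel malfunctions, Standby wheel driver degraded, Thruster 2 stuck}.

6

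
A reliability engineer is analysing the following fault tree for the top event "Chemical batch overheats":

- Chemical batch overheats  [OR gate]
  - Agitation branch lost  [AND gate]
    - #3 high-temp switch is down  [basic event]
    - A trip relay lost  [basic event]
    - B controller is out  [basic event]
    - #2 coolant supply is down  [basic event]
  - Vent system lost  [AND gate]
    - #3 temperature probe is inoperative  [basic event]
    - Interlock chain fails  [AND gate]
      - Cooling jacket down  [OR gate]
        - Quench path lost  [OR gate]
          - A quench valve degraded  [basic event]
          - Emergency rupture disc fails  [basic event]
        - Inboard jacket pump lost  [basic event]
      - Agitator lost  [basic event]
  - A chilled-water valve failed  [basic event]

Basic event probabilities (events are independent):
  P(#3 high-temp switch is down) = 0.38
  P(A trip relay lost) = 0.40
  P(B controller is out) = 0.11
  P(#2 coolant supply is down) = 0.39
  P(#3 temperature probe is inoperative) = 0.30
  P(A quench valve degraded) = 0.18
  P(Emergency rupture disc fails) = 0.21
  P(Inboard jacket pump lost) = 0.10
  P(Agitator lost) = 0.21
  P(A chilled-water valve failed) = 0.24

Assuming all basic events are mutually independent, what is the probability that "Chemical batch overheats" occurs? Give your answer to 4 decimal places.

P(Agitation branch lost) [AND] = 0.38 × 0.40 × 0.11 × 0.39 = 0.006521
P(Quench path lost) [OR] = 1 − (1−0.18) × (1−0.21) = 0.352200
P(Cooling jacket down) [OR] = 1 − (1−0.352200) × (1−0.10) = 0.416980
P(Interlock chain fails) [AND] = 0.416980 × 0.21 = 0.087566
P(Vent system lost) [AND] = 0.30 × 0.087566 = 0.026270
P(Chemical batch overheats) [OR] = 1 − (1−0.006521) × (1−0.026270) × (1−0.24) = 0.264791
Rounded to 4 decimal places: P(Chemical batch overheats) ≈ 0.2648.

0.2648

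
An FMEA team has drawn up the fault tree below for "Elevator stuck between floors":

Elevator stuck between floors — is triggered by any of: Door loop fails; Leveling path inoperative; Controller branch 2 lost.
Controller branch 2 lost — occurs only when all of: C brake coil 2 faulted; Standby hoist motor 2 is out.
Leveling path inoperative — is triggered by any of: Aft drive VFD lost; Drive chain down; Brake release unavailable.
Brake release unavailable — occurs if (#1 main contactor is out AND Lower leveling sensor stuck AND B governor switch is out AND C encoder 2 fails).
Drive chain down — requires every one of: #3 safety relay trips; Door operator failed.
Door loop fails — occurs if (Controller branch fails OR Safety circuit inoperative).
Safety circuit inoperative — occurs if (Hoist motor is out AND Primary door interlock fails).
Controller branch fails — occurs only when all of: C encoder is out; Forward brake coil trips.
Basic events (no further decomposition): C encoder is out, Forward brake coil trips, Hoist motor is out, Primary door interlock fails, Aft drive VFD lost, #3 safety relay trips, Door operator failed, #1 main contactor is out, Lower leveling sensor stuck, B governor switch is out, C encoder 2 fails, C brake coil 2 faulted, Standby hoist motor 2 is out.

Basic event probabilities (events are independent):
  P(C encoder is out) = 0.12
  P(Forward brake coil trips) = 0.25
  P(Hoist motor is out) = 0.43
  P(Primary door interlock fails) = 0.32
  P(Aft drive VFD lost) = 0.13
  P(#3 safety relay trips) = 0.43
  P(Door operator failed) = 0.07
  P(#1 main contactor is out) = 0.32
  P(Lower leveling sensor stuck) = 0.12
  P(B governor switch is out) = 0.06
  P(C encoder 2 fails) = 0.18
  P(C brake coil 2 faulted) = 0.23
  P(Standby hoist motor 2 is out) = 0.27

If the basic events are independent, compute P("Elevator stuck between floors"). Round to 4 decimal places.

0.3382

P(Controller branch fails) [AND] = 0.12 × 0.25 = 0.030000
P(Safety circuit inoperative) [AND] = 0.43 × 0.32 = 0.137600
P(Door loop fails) [OR] = 1 − (1−0.030000) × (1−0.137600) = 0.163472
P(Drive chain down) [AND] = 0.43 × 0.07 = 0.030100
P(Brake release unavailable) [AND] = 0.32 × 0.12 × 0.06 × 0.18 = 0.000415
P(Leveling path inoperative) [OR] = 1 − (1−0.13) × (1−0.030100) × (1−0.000415) = 0.156537
P(Controller branch 2 lost) [AND] = 0.23 × 0.27 = 0.062100
P(Elevator stuck between floors) [OR] = 1 − (1−0.163472) × (1−0.156537) × (1−0.062100) = 0.338236
Rounded to 4 decimal places: P(Elevator stuck between floors) ≈ 0.3382.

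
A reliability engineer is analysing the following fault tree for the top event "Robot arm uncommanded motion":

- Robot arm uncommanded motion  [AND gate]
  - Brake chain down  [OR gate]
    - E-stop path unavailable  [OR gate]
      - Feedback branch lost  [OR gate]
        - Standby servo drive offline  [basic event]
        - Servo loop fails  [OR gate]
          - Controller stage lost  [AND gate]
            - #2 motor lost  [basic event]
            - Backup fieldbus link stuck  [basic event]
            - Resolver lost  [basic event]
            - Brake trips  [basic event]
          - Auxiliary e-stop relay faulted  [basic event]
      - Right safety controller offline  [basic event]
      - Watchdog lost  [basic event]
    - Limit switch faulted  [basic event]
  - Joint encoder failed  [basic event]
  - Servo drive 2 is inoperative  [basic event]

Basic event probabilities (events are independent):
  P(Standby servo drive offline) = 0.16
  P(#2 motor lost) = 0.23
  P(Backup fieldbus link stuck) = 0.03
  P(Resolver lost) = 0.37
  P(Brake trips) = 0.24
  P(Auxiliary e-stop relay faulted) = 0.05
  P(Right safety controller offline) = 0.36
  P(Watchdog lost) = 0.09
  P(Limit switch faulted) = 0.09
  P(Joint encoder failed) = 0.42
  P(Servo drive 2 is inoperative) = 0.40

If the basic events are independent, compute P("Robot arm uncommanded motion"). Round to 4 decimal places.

P(Controller stage lost) [AND] = 0.23 × 0.03 × 0.37 × 0.24 = 0.000613
P(Servo loop fails) [OR] = 1 − (1−0.000613) × (1−0.05) = 0.050582
P(Feedback branch lost) [OR] = 1 − (1−0.16) × (1−0.050582) = 0.202489
P(E-stop path unavailable) [OR] = 1 − (1−0.202489) × (1−0.36) × (1−0.09) = 0.535530
P(Brake chain down) [OR] = 1 − (1−0.535530) × (1−0.09) = 0.577332
P(Robot arm uncommanded motion) [AND] = 0.577332 × 0.42 × 0.40 = 0.096992
Rounded to 4 decimal places: P(Robot arm uncommanded motion) ≈ 0.0970.

0.0970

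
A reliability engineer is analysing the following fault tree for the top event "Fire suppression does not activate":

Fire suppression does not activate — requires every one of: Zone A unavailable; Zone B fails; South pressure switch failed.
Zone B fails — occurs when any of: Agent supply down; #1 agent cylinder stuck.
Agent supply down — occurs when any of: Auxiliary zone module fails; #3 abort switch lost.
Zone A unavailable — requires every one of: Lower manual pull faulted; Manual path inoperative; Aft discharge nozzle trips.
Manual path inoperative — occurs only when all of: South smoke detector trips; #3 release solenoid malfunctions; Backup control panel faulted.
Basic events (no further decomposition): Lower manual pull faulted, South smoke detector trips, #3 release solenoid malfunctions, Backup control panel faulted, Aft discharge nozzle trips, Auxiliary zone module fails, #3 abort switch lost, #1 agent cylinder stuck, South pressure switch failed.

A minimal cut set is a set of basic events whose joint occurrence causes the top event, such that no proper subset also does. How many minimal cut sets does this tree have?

Manual path inoperative [AND]: one cut set from each child combined → 1 × 1 × 1 = 1 cut set(s).
Zone A unavailable [AND]: one cut set from each child combined → 1 × 1 × 1 = 1 cut set(s).
Agent supply down [OR]: union of children's cut sets → 2 cut set(s).
Zone B fails [OR]: union of children's cut sets → 3 cut set(s).
Fire suppression does not activate [AND]: one cut set from each child combined → 1 × 3 × 1 = 3 cut set(s).
Minimal cut sets: {#3 release solenoid malfunctions, Aft discharge nozzle trips, Auxiliary zone module fails, Backup control panel faulted, Lower manual pull faulted, South pressure switch failed, South smoke detector trips}; {#3 abort switch lost, #3 release solenoid malfunctions, Aft discharge nozzle trips, Backup control panel faulted, Lower manual pull faulted, South pressure switch failed, South smoke detector trips}; {#1 agent cylinder stuck, #3 release solenoid malfunctions, Aft discharge nozzle trips, Backup control panel faulted, Lower manual pull faulted, South pressure switch failed, South smoke detector trips}.

3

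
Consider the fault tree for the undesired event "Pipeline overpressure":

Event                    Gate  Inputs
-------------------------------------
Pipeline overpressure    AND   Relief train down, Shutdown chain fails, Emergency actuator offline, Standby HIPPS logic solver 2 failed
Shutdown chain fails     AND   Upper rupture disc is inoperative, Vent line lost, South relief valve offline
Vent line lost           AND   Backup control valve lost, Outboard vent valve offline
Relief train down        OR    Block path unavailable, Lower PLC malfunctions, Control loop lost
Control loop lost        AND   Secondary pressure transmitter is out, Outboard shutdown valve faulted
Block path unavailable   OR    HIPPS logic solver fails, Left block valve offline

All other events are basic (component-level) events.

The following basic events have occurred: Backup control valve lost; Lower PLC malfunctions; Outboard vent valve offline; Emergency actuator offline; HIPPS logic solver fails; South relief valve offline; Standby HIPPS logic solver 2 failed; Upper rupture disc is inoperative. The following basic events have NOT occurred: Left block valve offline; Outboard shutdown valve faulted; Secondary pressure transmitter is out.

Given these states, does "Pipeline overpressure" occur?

Block path unavailable [OR]: HIPPS logic solver fails=occurs, Left block valve offline=not → at least one input occurs → occurs.
Control loop lost [AND]: Secondary pressure transmitter is out=not, Outboard shutdown valve faulted=not → not all inputs occur → does not occur.
Relief train down [OR]: Block path unavailable=occurs, Lower PLC malfunctions=occurs, Control loop lost=not → at least one input occurs → occurs.
Vent line lost [AND]: Backup control valve lost=occurs, Outboard vent valve offline=occurs → all inputs occur → occurs.
Shutdown chain fails [AND]: Upper rupture disc is inoperative=occurs, Vent line lost=occurs, South relief valve offline=occurs → all inputs occur → occurs.
Pipeline overpressure [AND]: Relief train down=occurs, Shutdown chain fails=occurs, Emergency actuator offline=occurs, Standby HIPPS logic solver 2 failed=occurs → all inputs occur → occurs.

Yes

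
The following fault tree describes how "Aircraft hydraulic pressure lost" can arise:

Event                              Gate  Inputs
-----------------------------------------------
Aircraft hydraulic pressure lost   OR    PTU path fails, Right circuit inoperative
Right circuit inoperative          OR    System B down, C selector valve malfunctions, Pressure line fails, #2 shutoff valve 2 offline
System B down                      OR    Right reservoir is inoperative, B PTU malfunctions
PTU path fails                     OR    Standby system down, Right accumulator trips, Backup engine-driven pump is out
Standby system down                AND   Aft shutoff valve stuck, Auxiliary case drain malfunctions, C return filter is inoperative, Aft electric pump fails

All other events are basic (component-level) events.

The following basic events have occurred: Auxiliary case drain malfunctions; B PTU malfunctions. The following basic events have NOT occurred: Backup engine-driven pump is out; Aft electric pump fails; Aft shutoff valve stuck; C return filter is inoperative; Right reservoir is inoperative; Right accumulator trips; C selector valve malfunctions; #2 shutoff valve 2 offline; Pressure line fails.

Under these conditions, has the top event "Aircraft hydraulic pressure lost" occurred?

Standby system down [AND]: Aft shutoff valve stuck=not, Auxiliary case drain malfunctions=occurs, C return filter is inoperative=not, Aft electric pump fails=not → not all inputs occur → does not occur.
PTU path fails [OR]: Standby system down=not, Right accumulator trips=not, Backup engine-driven pump is out=not → no input occurs → does not occur.
System B down [OR]: Right reservoir is inoperative=not, B PTU malfunctions=occurs → at least one input occurs → occurs.
Right circuit inoperative [OR]: System B down=occurs, C selector valve malfunctions=not, Pressure line fails=not, #2 shutoff valve 2 offline=not → at least one input occurs → occurs.
Aircraft hydraulic pressure lost [OR]: PTU path fails=not, Right circuit inoperative=occurs → at least one input occurs → occurs.

Yes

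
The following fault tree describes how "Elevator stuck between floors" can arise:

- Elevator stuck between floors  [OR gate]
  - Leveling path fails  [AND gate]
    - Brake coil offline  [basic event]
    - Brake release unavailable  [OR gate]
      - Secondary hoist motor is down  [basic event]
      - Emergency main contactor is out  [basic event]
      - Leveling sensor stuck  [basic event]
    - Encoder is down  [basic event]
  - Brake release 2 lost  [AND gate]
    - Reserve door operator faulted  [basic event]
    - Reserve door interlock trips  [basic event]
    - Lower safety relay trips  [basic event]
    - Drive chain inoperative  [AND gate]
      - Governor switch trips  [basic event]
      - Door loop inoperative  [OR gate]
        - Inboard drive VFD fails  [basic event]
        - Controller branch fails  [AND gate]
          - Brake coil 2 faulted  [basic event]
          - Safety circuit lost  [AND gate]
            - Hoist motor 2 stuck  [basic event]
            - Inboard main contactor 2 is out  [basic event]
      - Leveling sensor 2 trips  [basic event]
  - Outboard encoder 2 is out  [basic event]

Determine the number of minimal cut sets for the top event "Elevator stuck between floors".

Brake release unavailable [OR]: union of children's cut sets → 3 cut set(s).
Leveling path fails [AND]: one cut set from each child combined → 1 × 3 × 1 = 3 cut set(s).
Safety circuit lost [AND]: one cut set from each child combined → 1 × 1 = 1 cut set(s).
Controller branch fails [AND]: one cut set from each child combined → 1 × 1 = 1 cut set(s).
Door loop inoperative [OR]: union of children's cut sets → 2 cut set(s).
Drive chain inoperative [AND]: one cut set from each child combined → 1 × 2 × 1 = 2 cut set(s).
Brake release 2 lost [AND]: one cut set from each child combined → 1 × 1 × 1 × 2 = 2 cut set(s).
Elevator stuck between floors [OR]: union of children's cut sets → 6 cut set(s).
Minimal cut sets: {Brake coil offline, Encoder is down, Secondary hoist motor is down}; {Brake coil offline, Emergency main contactor is out, Encoder is down}; {Brake coil offline, Encoder is down, Leveling sensor stuck}; {Governor switch trips, Inboard drive VFD fails, Leveling sensor 2 trips, Lower safety relay trips, Reserve door interlock trips, Reserve door operator faulted}; {Brake coil 2 faulted, Governor switch trips, Hoist motor 2 stuck, Inboard main contactor 2 is out, Leveling sensor 2 trips, Lower safety relay trips, Reserve door interlock trips, Reserve door operator faulted}; {Outboard encoder 2 is out}.

6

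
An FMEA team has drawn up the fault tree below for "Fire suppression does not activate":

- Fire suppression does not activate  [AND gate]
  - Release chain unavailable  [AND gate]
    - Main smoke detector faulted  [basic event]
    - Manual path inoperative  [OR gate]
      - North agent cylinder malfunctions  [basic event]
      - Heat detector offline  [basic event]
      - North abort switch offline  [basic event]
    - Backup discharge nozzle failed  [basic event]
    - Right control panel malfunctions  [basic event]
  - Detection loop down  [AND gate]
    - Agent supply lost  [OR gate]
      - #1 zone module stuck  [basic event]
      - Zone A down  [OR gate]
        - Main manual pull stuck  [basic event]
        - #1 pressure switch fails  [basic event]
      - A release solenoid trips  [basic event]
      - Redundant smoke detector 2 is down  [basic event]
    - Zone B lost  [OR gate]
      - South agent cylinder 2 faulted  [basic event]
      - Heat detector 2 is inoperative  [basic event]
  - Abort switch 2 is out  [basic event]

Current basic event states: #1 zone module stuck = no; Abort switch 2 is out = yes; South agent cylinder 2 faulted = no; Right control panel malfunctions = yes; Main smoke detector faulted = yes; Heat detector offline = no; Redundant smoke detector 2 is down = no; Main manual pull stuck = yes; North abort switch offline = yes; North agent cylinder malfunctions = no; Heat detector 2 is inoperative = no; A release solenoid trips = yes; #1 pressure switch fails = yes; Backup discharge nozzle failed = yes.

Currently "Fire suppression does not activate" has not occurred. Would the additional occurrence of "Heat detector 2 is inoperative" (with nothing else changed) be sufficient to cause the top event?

Yes

Counterfactual: set "Heat detector 2 is inoperative" to occurred.
Manual path inoperative [OR]: North agent cylinder malfunctions=not, Heat detector offline=not, North abort switch offline=occurs → at least one input occurs → occurs.
Release chain unavailable [AND]: Main smoke detector faulted=occurs, Manual path inoperative=occurs, Backup discharge nozzle failed=occurs, Right control panel malfunctions=occurs → all inputs occur → occurs.
Zone A down [OR]: Main manual pull stuck=occurs, #1 pressure switch fails=occurs → at least one input occurs → occurs.
Agent supply lost [OR]: #1 zone module stuck=not, Zone A down=occurs, A release solenoid trips=occurs, Redundant smoke detector 2 is down=not → at least one input occurs → occurs.
Zone B lost [OR]: South agent cylinder 2 faulted=not, Heat detector 2 is inoperative=occurs → at least one input occurs → occurs.
Detection loop down [AND]: Agent supply lost=occurs, Zone B lost=occurs → all inputs occur → occurs.
Fire suppression does not activate [AND]: Release chain unavailable=occurs, Detection loop down=occurs, Abort switch 2 is out=occurs → all inputs occur → occurs.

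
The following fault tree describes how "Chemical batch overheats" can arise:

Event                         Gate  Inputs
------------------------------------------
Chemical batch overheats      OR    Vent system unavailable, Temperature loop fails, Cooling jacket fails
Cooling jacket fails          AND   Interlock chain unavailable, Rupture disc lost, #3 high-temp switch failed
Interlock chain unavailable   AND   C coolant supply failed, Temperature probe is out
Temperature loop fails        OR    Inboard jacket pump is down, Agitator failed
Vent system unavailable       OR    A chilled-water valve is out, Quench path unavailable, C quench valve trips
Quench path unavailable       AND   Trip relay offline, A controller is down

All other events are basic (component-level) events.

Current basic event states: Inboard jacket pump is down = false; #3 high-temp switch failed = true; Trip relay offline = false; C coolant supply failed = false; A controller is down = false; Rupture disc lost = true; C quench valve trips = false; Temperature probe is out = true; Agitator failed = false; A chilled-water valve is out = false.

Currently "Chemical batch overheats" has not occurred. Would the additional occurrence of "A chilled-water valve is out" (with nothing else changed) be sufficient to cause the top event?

Counterfactual: set "A chilled-water valve is out" to occurred.
Quench path unavailable [AND]: Trip relay offline=not, A controller is down=not → not all inputs occur → does not occur.
Vent system unavailable [OR]: A chilled-water valve is out=occurs, Quench path unavailable=not, C quench valve trips=not → at least one input occurs → occurs.
Temperature loop fails [OR]: Inboard jacket pump is down=not, Agitator failed=not → no input occurs → does not occur.
Interlock chain unavailable [AND]: C coolant supply failed=not, Temperature probe is out=occurs → not all inputs occur → does not occur.
Cooling jacket fails [AND]: Interlock chain unavailable=not, Rupture disc lost=occurs, #3 high-temp switch failed=occurs → not all inputs occur → does not occur.
Chemical batch overheats [OR]: Vent system unavailable=occurs, Temperature loop fails=not, Cooling jacket fails=not → at least one input occurs → occurs.

Yes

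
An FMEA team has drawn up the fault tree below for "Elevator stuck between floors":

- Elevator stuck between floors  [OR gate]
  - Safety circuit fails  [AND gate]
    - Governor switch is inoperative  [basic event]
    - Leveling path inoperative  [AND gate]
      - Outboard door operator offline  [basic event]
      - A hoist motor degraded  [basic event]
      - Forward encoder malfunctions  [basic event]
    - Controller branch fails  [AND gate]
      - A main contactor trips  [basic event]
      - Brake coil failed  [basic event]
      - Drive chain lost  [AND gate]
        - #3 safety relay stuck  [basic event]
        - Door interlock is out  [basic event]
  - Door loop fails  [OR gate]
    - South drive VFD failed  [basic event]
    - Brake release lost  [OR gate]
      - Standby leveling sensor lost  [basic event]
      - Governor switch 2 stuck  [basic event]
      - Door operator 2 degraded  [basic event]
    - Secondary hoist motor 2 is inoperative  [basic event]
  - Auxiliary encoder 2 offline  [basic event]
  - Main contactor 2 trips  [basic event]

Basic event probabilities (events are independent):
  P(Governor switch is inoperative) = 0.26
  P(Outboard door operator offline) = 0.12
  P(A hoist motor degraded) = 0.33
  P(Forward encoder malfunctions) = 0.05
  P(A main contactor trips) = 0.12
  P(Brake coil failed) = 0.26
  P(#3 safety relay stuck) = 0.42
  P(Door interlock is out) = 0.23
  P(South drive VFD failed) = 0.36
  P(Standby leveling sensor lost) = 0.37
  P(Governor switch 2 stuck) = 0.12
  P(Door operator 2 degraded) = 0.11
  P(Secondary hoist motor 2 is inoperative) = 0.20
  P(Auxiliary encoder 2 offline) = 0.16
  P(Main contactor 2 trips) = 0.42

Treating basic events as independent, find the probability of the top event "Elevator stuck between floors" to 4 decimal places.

P(Leveling path inoperative) [AND] = 0.12 × 0.33 × 0.05 = 0.001980
P(Drive chain lost) [AND] = 0.42 × 0.23 = 0.096600
P(Controller branch fails) [AND] = 0.12 × 0.26 × 0.096600 = 0.003014
P(Safety circuit fails) [AND] = 0.26 × 0.001980 × 0.003014 = 0.000002
P(Brake release lost) [OR] = 1 − (1−0.37) × (1−0.12) × (1−0.11) = 0.506584
P(Door loop fails) [OR] = 1 − (1−0.36) × (1−0.506584) × (1−0.20) = 0.747371
P(Elevator stuck between floors) [OR] = 1 − (1−0.000002) × (1−0.747371) × (1−0.16) × (1−0.42) = 0.876919
Rounded to 4 decimal places: P(Elevator stuck between floors) ≈ 0.8769.

0.8769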